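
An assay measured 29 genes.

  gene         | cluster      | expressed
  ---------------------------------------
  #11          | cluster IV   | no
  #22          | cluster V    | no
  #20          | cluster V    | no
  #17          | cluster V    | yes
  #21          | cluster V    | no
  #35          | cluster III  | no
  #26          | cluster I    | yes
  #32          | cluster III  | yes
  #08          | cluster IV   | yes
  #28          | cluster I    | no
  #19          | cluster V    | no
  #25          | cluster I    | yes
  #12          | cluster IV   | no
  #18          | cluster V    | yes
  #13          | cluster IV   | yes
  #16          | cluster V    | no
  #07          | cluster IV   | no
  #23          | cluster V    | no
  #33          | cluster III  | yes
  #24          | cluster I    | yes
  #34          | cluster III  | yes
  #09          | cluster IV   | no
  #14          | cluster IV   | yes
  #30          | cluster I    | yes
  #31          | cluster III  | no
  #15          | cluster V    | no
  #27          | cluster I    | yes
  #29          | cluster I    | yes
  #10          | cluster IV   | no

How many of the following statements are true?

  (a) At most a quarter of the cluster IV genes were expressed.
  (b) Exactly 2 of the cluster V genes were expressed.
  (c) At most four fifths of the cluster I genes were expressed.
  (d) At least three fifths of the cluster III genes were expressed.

(a) cluster IV: |A| = 8, |A ∩ B| = 3; needs |A ∩ B| / |A| ≤ 1/4 — false.
(b) cluster V: |A| = 9, |A ∩ B| = 2; needs |A ∩ B| = 2 — true.
(c) cluster I: |A| = 7, |A ∩ B| = 6; needs |A ∩ B| / |A| ≤ 4/5 — false.
(d) cluster III: |A| = 5, |A ∩ B| = 3; needs |A ∩ B| / |A| ≥ 3/5 — true.

2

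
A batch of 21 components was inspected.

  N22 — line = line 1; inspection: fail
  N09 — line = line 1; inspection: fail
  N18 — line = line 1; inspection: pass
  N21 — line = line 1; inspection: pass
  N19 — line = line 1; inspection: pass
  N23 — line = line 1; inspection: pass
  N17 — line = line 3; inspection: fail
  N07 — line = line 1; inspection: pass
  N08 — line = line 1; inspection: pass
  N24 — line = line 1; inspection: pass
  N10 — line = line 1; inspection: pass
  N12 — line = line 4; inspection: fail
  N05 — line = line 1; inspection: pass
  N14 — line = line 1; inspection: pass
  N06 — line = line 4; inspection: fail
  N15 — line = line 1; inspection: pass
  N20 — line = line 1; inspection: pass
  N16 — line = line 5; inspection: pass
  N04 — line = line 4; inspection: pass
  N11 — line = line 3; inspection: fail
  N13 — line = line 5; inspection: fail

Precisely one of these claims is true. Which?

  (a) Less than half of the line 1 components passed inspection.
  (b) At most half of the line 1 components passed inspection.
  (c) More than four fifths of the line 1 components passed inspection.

|A| = 14, |A ∩ B| = 12, |A ∖ B| = 2.
(a) requires |A ∩ B| < |A ∖ B|: false.
(b) requires |A ∩ B| ≤ |A ∖ B|: false.
(c) requires |A ∩ B| / |A| > 4/5: true.

(c)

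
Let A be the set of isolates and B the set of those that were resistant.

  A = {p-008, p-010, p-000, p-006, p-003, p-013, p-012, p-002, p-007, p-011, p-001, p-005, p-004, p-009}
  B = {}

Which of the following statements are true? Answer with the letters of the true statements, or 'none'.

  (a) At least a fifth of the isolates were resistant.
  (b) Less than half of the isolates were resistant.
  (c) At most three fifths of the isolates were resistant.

(b), (c)

|A| = 14, |A ∩ B| = 0, |A ∖ B| = 14.
(a) |A ∩ B| / |A| ≥ 1/5: fails.
(b) |A ∩ B| < |A ∖ B|: holds.
(c) |A ∩ B| / |A| ≤ 3/5: holds.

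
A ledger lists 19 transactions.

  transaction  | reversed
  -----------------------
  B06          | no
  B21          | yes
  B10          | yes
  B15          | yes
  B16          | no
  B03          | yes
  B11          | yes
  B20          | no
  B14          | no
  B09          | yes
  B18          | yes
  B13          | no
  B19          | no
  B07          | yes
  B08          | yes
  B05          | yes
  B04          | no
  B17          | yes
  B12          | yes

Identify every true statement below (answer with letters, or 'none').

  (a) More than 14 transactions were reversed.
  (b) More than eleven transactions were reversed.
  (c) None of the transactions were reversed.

(b)

|A| = 19, |A ∩ B| = 12, |A ∖ B| = 7.
(a) |A ∩ B| > 14: fails.
(b) |A ∩ B| > 11: holds.
(c) A ∩ B = ∅ (|A ∩ B| = 0): fails.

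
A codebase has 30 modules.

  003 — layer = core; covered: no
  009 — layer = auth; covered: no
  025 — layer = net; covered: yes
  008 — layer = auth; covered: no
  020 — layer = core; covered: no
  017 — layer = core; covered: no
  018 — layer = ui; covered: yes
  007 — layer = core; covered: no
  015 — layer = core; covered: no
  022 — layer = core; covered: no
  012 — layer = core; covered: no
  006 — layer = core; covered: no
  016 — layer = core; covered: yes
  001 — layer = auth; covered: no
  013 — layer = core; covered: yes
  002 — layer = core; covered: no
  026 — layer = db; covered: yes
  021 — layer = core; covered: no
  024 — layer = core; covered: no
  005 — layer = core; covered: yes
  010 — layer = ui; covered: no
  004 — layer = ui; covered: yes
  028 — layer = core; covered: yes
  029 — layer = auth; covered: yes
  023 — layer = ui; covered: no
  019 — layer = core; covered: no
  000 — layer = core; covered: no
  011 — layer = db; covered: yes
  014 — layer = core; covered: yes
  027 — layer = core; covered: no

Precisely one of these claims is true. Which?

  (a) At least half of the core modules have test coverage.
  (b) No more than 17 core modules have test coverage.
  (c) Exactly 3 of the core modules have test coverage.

|A| = 19, |A ∩ B| = 5, |A ∖ B| = 14.
(a) requires |A ∩ B| ≥ |A ∖ B|: false.
(b) requires |A ∩ B| ≤ 17: true.
(c) requires |A ∩ B| = 3: false.

(b)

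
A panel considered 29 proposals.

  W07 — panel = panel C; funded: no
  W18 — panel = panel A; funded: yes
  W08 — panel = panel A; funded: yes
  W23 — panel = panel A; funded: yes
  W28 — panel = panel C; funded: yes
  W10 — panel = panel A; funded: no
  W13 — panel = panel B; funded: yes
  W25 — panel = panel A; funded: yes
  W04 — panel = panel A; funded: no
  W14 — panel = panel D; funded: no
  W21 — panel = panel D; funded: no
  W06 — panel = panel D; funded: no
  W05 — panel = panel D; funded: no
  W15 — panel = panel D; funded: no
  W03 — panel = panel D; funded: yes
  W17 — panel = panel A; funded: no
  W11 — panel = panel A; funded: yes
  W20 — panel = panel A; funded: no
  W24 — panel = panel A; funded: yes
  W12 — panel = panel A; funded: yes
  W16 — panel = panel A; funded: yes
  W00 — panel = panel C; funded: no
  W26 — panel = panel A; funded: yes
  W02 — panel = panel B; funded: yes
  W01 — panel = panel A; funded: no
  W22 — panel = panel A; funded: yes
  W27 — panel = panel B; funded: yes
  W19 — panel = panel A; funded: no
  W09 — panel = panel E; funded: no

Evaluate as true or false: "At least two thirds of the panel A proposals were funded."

False

Truth condition: |A ∩ B| / |A| ≥ 2/3.
|A| = 16, |A ∩ B| = 10, |A ∖ B| = 6.
|A ∩ B|/|A| = 10/16, so the statement is false.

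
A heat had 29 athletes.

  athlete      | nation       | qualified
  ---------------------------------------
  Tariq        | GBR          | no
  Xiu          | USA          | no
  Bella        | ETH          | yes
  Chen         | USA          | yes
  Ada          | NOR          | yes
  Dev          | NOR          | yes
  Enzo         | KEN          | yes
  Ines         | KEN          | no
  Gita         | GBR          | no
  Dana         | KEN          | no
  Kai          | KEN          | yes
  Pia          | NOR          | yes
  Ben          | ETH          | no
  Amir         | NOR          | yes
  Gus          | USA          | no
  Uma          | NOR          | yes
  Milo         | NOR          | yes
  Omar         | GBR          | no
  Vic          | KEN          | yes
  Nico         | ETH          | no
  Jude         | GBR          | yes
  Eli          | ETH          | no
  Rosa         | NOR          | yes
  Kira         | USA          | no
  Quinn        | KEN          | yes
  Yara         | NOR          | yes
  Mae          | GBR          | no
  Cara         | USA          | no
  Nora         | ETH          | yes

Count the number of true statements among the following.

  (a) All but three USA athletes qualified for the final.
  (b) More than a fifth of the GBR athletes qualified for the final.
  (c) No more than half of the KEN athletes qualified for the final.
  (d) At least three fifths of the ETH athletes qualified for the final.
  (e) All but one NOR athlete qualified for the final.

(a) USA: |A| = 5, |A ∩ B| = 1; needs |A ∖ B| = 3 — false.
(b) GBR: |A| = 5, |A ∩ B| = 1; needs |A ∩ B| / |A| > 1/5 — false.
(c) KEN: |A| = 6, |A ∩ B| = 4; needs |A ∩ B| ≤ |A ∖ B| — false.
(d) ETH: |A| = 5, |A ∩ B| = 2; needs |A ∩ B| / |A| ≥ 3/5 — false.
(e) NOR: |A| = 8, |A ∩ B| = 8; needs |A ∖ B| = 1 — false.

0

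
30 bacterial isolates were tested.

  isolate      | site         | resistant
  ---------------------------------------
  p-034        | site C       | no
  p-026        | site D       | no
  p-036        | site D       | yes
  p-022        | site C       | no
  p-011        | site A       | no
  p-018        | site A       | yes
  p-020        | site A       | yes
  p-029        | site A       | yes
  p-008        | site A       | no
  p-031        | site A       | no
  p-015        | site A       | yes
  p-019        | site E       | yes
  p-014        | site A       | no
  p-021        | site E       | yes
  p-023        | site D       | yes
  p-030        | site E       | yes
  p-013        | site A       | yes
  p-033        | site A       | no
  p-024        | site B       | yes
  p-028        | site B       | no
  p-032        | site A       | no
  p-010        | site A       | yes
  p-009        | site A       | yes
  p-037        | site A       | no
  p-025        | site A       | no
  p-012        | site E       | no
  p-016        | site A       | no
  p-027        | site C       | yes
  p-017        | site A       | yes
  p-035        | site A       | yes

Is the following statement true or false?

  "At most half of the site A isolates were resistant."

True

'At most half of the site A isolates were resistant' holds iff |A ∩ B| ≤ |A ∖ B|.
|A| = 18, |A ∩ B| = 9, |A ∖ B| = 9.
9 = 9, so the statement is true.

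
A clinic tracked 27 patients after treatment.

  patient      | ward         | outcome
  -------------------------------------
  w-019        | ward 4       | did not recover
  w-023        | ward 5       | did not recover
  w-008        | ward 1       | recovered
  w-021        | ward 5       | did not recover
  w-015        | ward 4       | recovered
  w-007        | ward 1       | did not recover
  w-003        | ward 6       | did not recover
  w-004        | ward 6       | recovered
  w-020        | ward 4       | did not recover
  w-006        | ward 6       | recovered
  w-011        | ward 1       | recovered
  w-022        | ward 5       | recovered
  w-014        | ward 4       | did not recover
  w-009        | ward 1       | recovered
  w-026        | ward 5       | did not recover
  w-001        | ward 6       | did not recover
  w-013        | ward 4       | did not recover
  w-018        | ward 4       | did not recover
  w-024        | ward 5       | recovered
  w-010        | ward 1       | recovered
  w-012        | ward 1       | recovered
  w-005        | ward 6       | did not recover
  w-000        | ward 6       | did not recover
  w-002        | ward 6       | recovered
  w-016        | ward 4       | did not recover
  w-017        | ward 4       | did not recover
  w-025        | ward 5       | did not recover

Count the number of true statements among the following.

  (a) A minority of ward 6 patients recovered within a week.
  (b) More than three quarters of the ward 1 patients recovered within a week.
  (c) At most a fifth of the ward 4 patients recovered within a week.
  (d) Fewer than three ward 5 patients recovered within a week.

(a) ward 6: |A| = 7, |A ∩ B| = 3; needs |A ∩ B| < |A ∖ B| — true.
(b) ward 1: |A| = 6, |A ∩ B| = 5; needs |A ∩ B| / |A| > 3/4 — true.
(c) ward 4: |A| = 8, |A ∩ B| = 1; needs |A ∩ B| / |A| ≤ 1/5 — true.
(d) ward 5: |A| = 6, |A ∩ B| = 2; needs |A ∩ B| < 3 — true.

4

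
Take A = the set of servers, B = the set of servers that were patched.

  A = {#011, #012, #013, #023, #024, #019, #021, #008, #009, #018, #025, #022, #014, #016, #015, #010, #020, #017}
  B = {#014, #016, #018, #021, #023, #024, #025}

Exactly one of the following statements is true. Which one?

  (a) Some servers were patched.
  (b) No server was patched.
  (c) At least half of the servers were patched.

(a)

|A| = 18, |A ∩ B| = 7, |A ∖ B| = 11.
(a) requires A ∩ B ≠ ∅ (|A ∩ B| ≥ 1): true.
(b) requires A ∩ B = ∅ (|A ∩ B| = 0): false.
(c) requires |A ∩ B| ≥ |A ∖ B|: false.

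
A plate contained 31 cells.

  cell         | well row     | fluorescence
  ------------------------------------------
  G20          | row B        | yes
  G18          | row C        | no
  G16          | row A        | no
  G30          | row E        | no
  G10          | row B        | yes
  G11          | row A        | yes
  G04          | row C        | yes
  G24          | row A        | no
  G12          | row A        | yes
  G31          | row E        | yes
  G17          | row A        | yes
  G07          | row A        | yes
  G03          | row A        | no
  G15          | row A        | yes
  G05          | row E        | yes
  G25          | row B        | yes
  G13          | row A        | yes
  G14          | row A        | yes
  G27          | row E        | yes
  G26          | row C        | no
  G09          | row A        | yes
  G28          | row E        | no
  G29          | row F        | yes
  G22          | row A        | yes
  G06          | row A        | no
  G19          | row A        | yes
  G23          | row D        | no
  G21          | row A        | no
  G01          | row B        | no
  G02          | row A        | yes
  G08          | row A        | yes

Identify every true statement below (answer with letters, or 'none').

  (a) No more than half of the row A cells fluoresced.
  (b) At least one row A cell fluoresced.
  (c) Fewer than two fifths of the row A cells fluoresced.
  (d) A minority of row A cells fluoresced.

(b)

|A| = 17, |A ∩ B| = 12, |A ∖ B| = 5.
(a) |A ∩ B| ≤ |A ∖ B|: fails.
(b) A ∩ B ≠ ∅ (|A ∩ B| ≥ 1): holds.
(c) |A ∩ B| / |A| < 2/5: fails.
(d) |A ∩ B| < |A ∖ B|: fails.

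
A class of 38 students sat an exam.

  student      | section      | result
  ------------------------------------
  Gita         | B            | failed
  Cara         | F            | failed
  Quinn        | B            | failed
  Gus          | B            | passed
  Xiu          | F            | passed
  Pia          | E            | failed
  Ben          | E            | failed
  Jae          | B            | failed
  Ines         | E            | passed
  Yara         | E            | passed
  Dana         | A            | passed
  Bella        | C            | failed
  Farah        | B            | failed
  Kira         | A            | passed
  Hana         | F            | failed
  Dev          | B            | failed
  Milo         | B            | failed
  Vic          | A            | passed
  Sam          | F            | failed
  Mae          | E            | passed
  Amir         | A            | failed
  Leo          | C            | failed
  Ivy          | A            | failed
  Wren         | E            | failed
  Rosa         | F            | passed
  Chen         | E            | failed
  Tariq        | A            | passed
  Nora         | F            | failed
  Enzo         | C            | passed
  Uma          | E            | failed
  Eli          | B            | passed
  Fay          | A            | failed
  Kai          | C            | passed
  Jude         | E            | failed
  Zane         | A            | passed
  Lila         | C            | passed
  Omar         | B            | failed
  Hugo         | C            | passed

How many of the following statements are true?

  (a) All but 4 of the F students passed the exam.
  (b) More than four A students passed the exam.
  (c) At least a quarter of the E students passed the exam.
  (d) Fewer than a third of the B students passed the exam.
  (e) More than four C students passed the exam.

(a) F: |A| = 6, |A ∩ B| = 2; needs |A ∖ B| = 4 — true.
(b) A: |A| = 8, |A ∩ B| = 5; needs |A ∩ B| > 4 — true.
(c) E: |A| = 9, |A ∩ B| = 3; needs |A ∩ B| / |A| ≥ 1/4 — true.
(d) B: |A| = 9, |A ∩ B| = 2; needs |A ∩ B| / |A| < 1/3 — true.
(e) C: |A| = 6, |A ∩ B| = 4; needs |A ∩ B| > 4 — false.

4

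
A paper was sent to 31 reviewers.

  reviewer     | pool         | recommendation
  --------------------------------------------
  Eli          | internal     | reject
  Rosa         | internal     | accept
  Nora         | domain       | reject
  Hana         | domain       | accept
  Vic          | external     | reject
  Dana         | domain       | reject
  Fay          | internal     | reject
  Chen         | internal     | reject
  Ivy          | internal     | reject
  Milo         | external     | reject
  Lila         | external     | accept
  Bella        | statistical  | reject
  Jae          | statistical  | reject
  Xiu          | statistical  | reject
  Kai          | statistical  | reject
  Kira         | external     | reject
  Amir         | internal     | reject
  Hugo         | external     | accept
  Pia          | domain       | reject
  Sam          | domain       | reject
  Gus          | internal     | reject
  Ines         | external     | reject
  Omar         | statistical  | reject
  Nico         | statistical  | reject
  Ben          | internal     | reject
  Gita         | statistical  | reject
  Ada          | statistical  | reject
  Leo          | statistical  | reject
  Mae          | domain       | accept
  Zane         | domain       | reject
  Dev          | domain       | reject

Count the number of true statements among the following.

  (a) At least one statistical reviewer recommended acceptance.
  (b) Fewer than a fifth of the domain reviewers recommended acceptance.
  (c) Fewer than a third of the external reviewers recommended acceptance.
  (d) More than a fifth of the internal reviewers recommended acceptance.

0

(a) statistical: |A| = 9, |A ∩ B| = 0; needs A ∩ B ≠ ∅ (|A ∩ B| ≥ 1) — false.
(b) domain: |A| = 8, |A ∩ B| = 2; needs |A ∩ B| / |A| < 1/5 — false.
(c) external: |A| = 6, |A ∩ B| = 2; needs |A ∩ B| / |A| < 1/3 — false.
(d) internal: |A| = 8, |A ∩ B| = 1; needs |A ∩ B| / |A| > 1/5 — false.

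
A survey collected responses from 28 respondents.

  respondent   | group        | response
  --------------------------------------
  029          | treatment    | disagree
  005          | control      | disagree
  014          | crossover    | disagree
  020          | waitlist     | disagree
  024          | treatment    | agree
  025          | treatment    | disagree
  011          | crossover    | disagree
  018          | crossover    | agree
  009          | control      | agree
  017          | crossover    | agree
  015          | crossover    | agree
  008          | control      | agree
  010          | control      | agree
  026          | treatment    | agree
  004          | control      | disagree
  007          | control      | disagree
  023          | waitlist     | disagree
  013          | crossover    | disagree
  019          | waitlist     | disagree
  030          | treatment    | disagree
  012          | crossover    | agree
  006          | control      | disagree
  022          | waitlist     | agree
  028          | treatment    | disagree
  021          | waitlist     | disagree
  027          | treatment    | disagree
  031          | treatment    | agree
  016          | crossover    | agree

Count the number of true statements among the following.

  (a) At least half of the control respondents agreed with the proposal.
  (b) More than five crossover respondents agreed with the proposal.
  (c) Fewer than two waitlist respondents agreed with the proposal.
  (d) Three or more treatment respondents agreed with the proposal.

2

(a) control: |A| = 7, |A ∩ B| = 3; needs |A ∩ B| ≥ |A ∖ B| — false.
(b) crossover: |A| = 8, |A ∩ B| = 5; needs |A ∩ B| > 5 — false.
(c) waitlist: |A| = 5, |A ∩ B| = 1; needs |A ∩ B| < 2 — true.
(d) treatment: |A| = 8, |A ∩ B| = 3; needs |A ∩ B| ≥ 3 — true.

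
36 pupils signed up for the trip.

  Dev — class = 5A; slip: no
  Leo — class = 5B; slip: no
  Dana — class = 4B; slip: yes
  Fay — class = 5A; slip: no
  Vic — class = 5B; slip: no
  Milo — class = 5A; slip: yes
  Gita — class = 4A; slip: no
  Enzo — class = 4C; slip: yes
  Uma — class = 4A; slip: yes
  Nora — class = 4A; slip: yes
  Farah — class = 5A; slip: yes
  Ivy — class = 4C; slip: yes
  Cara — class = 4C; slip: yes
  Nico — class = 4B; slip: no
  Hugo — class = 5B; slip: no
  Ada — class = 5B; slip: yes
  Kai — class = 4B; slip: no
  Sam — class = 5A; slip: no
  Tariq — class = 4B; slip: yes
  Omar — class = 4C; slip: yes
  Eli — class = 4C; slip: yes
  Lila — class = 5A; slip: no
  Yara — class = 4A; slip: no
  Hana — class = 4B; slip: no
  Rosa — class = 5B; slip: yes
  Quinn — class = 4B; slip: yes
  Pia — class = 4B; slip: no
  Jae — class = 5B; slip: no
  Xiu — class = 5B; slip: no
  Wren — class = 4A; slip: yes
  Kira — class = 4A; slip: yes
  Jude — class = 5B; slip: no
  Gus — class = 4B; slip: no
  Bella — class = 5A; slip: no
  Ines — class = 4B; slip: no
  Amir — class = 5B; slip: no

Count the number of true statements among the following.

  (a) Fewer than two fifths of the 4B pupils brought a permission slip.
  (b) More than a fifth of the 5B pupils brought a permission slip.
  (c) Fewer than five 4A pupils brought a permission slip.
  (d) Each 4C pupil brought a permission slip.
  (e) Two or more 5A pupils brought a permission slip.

(a) 4B: |A| = 9, |A ∩ B| = 3; needs |A ∩ B| / |A| < 2/5 — true.
(b) 5B: |A| = 9, |A ∩ B| = 2; needs |A ∩ B| / |A| > 1/5 — true.
(c) 4A: |A| = 6, |A ∩ B| = 4; needs |A ∩ B| < 5 — true.
(d) 4C: |A| = 5, |A ∩ B| = 5; needs A ⊆ B, i.e. every element of A is in B (|A ∖ B| = 0) — true.
(e) 5A: |A| = 7, |A ∩ B| = 2; needs |A ∩ B| ≥ 2 — true.

5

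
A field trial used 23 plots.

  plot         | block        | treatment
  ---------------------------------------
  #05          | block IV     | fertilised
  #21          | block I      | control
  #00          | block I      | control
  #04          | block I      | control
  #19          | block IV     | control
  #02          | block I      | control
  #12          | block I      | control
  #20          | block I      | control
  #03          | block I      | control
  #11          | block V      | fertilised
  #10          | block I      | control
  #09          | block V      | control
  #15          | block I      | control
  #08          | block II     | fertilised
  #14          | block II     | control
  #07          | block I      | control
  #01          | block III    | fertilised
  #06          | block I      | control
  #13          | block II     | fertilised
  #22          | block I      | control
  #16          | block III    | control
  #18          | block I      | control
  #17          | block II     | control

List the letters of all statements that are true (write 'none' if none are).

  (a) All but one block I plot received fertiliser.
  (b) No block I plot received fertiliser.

(b)

|A| = 13, |A ∩ B| = 0, |A ∖ B| = 13.
(a) |A ∖ B| = 1: fails.
(b) A ∩ B = ∅ (|A ∩ B| = 0): holds.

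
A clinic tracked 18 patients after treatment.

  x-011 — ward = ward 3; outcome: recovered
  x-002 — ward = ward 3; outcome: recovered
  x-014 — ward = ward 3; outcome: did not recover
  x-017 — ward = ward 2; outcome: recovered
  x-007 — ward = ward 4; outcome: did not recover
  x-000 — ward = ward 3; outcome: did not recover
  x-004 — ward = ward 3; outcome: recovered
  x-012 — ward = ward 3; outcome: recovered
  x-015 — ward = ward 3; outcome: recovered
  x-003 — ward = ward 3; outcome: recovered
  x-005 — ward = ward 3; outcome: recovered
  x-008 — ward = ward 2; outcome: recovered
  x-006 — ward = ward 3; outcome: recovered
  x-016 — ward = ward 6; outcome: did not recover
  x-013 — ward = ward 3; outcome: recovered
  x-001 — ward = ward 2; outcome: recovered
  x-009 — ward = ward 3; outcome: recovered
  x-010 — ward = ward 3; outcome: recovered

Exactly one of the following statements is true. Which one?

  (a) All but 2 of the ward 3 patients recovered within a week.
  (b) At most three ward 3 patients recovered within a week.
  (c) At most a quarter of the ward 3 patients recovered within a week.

(a)

|A| = 13, |A ∩ B| = 11, |A ∖ B| = 2.
(a) requires |A ∖ B| = 2: true.
(b) requires |A ∩ B| ≤ 3: false.
(c) requires |A ∩ B| / |A| ≤ 1/4: false.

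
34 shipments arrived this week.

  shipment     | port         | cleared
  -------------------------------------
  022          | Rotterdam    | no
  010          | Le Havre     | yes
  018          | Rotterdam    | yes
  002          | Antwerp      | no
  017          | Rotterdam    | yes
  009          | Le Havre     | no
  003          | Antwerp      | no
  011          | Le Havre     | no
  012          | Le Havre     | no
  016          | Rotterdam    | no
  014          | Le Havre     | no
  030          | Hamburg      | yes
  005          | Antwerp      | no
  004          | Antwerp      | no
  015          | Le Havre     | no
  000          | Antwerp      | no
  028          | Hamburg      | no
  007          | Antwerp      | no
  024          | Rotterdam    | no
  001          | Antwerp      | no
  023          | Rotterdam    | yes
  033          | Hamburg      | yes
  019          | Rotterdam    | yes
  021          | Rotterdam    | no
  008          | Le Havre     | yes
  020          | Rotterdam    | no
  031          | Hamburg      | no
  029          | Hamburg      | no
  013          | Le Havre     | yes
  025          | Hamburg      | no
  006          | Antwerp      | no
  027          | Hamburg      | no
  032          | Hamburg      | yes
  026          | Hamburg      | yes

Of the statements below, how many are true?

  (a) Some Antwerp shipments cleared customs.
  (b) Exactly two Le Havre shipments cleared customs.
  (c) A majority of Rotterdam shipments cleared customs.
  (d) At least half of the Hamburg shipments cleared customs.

0

(a) Antwerp: |A| = 8, |A ∩ B| = 0; needs A ∩ B ≠ ∅ (|A ∩ B| ≥ 1) — false.
(b) Le Havre: |A| = 8, |A ∩ B| = 3; needs |A ∩ B| = 2 — false.
(c) Rotterdam: |A| = 9, |A ∩ B| = 4; needs |A ∩ B| > |A ∖ B| — false.
(d) Hamburg: |A| = 9, |A ∩ B| = 4; needs |A ∩ B| ≥ |A ∖ B| — false.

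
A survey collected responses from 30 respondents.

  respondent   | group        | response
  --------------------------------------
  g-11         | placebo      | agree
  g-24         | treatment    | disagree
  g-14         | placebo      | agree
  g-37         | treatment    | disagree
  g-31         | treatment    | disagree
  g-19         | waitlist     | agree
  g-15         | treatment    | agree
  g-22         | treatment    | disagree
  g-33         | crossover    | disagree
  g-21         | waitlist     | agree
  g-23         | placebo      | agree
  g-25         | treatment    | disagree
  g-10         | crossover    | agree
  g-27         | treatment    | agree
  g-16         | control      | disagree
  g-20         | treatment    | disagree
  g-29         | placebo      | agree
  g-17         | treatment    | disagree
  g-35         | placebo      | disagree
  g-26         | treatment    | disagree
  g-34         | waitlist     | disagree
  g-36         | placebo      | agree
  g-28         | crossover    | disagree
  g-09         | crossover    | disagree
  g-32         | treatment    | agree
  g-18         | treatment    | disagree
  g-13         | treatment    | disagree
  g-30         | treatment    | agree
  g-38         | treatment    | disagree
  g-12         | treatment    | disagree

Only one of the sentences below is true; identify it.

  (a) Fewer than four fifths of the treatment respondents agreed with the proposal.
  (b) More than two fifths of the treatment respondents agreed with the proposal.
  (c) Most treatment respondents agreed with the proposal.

|A| = 16, |A ∩ B| = 4, |A ∖ B| = 12.
(a) requires |A ∩ B| / |A| < 4/5: true.
(b) requires |A ∩ B| / |A| > 2/5: false.
(c) requires |A ∩ B| > |A ∖ B|: false.

(a)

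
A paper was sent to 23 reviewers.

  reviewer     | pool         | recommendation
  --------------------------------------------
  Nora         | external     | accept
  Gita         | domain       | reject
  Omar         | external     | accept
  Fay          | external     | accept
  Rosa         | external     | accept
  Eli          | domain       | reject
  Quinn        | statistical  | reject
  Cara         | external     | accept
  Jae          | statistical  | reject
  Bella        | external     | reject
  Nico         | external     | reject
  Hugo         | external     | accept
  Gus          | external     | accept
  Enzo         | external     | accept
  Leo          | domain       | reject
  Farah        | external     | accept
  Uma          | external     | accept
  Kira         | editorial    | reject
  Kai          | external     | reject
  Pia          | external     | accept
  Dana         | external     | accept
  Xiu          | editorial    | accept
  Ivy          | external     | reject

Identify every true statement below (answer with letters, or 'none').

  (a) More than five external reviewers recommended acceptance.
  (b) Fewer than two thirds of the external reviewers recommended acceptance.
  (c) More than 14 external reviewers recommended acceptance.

(a)

|A| = 16, |A ∩ B| = 12, |A ∖ B| = 4.
(a) |A ∩ B| > 5: holds.
(b) |A ∩ B| / |A| < 2/3: fails.
(c) |A ∩ B| > 14: fails.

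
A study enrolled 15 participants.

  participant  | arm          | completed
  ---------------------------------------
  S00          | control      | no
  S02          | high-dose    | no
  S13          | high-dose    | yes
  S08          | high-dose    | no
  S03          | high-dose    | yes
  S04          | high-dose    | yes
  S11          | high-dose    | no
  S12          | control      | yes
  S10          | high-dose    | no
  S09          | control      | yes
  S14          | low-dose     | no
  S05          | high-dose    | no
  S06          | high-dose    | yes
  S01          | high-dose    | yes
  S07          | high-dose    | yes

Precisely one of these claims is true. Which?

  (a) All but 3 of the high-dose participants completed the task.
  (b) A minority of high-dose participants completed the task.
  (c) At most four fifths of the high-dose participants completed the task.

(c)

|A| = 11, |A ∩ B| = 6, |A ∖ B| = 5.
(a) requires |A ∖ B| = 3: false.
(b) requires |A ∩ B| < |A ∖ B|: false.
(c) requires |A ∩ B| / |A| ≤ 4/5: true.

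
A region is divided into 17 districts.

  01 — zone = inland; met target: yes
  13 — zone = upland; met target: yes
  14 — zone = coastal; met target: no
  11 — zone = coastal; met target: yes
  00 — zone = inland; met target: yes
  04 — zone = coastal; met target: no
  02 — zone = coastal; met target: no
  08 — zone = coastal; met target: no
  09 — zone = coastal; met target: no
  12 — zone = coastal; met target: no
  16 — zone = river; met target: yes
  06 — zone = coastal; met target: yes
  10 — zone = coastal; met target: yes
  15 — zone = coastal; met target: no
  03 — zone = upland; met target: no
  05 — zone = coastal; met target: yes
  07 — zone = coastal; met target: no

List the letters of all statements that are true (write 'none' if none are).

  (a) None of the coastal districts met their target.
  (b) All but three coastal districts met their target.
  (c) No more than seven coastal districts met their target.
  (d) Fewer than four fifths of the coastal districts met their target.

|A| = 12, |A ∩ B| = 4, |A ∖ B| = 8.
(a) A ∩ B = ∅ (|A ∩ B| = 0): fails.
(b) |A ∖ B| = 3: fails.
(c) |A ∩ B| ≤ 7: holds.
(d) |A ∩ B| / |A| < 4/5: holds.

(c), (d)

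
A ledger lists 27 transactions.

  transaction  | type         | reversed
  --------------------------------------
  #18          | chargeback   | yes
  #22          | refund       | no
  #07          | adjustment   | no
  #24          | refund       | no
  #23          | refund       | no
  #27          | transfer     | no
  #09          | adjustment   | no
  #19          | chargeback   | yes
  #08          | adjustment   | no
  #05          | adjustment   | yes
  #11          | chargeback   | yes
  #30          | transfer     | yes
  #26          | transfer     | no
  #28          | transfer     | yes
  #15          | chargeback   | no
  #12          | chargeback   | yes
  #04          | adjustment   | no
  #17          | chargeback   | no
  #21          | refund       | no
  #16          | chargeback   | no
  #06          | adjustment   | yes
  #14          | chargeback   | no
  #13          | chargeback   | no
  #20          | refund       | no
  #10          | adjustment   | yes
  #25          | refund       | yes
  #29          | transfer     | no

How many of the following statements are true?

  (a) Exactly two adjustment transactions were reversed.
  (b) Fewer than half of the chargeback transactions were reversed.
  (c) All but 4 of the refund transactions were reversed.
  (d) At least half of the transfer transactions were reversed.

(a) adjustment: |A| = 7, |A ∩ B| = 3; needs |A ∩ B| = 2 — false.
(b) chargeback: |A| = 9, |A ∩ B| = 4; needs |A ∩ B| < |A ∖ B| — true.
(c) refund: |A| = 6, |A ∩ B| = 1; needs |A ∖ B| = 4 — false.
(d) transfer: |A| = 5, |A ∩ B| = 2; needs |A ∩ B| ≥ |A ∖ B| — false.

1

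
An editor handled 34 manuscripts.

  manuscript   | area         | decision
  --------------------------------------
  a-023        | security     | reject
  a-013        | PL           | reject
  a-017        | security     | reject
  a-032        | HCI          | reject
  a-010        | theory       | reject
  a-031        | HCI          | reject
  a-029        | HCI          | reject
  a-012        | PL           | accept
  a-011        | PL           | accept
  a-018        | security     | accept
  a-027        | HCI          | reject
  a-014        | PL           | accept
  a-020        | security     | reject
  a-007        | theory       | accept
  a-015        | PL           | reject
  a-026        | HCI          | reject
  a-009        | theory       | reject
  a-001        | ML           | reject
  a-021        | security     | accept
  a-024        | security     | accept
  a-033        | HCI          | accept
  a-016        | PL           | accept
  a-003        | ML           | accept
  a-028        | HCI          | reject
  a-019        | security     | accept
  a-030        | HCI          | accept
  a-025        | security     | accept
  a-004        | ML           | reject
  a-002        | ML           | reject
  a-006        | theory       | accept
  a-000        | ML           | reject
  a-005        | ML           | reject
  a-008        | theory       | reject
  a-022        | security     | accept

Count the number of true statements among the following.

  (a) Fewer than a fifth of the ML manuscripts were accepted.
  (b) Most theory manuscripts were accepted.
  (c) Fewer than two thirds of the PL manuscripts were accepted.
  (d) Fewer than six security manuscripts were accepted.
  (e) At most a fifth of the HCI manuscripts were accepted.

(a) ML: |A| = 6, |A ∩ B| = 1; needs |A ∩ B| / |A| < 1/5 — true.
(b) theory: |A| = 5, |A ∩ B| = 2; needs |A ∩ B| > |A ∖ B| — false.
(c) PL: |A| = 6, |A ∩ B| = 4; needs |A ∩ B| / |A| < 2/3 — false.
(d) security: |A| = 9, |A ∩ B| = 6; needs |A ∩ B| < 6 — false.
(e) HCI: |A| = 8, |A ∩ B| = 2; needs |A ∩ B| / |A| ≤ 1/5 — false.

1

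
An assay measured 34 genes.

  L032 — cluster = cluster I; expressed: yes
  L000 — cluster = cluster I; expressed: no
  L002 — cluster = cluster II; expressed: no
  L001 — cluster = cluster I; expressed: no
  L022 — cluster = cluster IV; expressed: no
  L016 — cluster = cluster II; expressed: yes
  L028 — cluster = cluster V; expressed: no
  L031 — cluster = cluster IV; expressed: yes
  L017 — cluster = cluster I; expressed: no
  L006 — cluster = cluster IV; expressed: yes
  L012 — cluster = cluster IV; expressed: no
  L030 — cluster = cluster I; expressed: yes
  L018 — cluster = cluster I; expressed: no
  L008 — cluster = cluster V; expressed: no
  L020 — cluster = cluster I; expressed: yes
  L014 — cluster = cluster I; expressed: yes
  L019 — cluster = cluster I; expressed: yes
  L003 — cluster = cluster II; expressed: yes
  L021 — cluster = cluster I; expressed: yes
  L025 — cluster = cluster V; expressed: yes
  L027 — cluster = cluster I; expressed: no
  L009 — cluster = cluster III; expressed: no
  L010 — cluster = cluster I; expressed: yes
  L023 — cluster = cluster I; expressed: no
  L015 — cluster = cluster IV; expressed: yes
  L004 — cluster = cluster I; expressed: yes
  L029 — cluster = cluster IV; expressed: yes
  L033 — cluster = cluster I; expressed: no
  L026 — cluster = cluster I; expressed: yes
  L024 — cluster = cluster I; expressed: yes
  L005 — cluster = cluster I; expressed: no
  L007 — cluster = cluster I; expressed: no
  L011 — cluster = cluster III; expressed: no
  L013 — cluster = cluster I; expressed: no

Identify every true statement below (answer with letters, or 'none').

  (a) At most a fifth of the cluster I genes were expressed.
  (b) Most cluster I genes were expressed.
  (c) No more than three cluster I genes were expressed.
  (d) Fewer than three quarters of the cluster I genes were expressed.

|A| = 20, |A ∩ B| = 10, |A ∖ B| = 10.
(a) |A ∩ B| / |A| ≤ 1/5: fails.
(b) |A ∩ B| > |A ∖ B|: fails.
(c) |A ∩ B| ≤ 3: fails.
(d) |A ∩ B| / |A| < 3/4: holds.

(d)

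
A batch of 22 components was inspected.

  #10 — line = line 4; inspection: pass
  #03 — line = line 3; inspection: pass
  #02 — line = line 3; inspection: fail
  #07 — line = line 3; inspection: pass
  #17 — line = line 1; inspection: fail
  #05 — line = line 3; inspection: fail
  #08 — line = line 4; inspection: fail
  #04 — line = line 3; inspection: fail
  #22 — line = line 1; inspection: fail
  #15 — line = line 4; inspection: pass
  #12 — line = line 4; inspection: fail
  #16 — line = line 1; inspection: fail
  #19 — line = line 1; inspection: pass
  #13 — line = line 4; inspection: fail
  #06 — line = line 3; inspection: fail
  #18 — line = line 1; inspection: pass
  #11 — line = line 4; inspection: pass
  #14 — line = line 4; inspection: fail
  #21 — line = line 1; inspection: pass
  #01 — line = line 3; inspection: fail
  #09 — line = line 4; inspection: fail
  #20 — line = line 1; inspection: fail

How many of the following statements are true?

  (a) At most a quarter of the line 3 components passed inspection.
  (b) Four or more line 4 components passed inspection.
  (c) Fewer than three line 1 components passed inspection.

(a) line 3: |A| = 7, |A ∩ B| = 2; needs |A ∩ B| / |A| ≤ 1/4 — false.
(b) line 4: |A| = 8, |A ∩ B| = 3; needs |A ∩ B| ≥ 4 — false.
(c) line 1: |A| = 7, |A ∩ B| = 3; needs |A ∩ B| < 3 — false.

0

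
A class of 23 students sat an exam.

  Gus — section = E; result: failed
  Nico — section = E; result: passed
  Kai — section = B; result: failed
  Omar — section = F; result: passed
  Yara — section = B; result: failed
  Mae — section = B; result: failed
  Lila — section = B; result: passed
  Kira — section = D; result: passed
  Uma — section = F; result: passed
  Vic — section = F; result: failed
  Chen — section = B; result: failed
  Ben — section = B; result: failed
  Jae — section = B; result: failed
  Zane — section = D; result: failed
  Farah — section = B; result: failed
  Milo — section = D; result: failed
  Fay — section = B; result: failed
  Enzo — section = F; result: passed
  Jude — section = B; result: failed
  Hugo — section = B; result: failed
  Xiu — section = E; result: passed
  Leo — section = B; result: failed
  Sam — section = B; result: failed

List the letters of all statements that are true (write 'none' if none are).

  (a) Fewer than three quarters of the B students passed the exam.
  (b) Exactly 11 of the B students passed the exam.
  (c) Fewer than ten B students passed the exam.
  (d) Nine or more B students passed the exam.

(a), (c)

|A| = 13, |A ∩ B| = 1, |A ∖ B| = 12.
(a) |A ∩ B| / |A| < 3/4: holds.
(b) |A ∩ B| = 11: fails.
(c) |A ∩ B| < 10: holds.
(d) |A ∩ B| ≥ 9: fails.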